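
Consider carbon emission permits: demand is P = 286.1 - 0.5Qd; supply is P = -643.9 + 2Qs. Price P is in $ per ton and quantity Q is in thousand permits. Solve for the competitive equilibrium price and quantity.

Solving each curve for Q: Qd = 572.2 - 2P and Qs = 321.95 + 0.5P.
Set Qd = Qs: 572.2 - 2P = 321.95 + 0.5P, so 250.25 = 2.5P and P* = 100.1.
From the demand curve, Q* = 572.2 - 2(100.1) = 372.

P* = 100.1, Q* = 372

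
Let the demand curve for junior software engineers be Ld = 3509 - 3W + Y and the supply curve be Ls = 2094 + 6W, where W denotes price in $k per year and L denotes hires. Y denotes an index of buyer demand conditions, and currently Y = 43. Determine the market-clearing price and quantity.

W* = 162, L* = 3066

With Y = 43, demand is Ld = 3552 - 3W.
At equilibrium Ld = Ls, so 3552 - 3W = 2094 + 6W; collecting terms, 1458 = 9W and W* = 162.
Then L* = 3552 - 3(162) = 3066.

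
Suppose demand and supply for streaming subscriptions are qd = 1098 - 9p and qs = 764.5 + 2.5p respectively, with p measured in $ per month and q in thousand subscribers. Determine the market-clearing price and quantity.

p* = 29, q* = 837

At equilibrium qd = qs, so 1098 - 9p = 764.5 + 2.5p; collecting terms, 333.5 = 11.5p and p* = 29.
Substitute back: q* = 1098 - 9(29) = 837.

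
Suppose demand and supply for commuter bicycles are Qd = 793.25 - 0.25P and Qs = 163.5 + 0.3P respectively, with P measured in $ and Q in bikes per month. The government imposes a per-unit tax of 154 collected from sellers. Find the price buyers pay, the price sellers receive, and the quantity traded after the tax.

With a tax of 154 on sellers, they supply based on the net price P_s = P_b - 154, so Qs = 117.3 + 0.3P_b.
Set Qd = Qs: 793.25 - 0.25P_b = 117.3 + 0.3P_b, so 675.95 = 0.55P_b and P_b = 1229.
So P_s = 1075 and the quantity traded is Q = 793.25 - 0.25(1229) = 486.

P_b = 1229, P_s = 1075, Q = 486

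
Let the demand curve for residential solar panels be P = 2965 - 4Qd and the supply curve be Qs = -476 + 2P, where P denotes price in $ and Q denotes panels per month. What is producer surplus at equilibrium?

Producer surplus = 91809

Rewriting in direct form: Qd = 741.25 - 0.25P.
At equilibrium Qd = Qs, so 741.25 - 0.25P = -476 + 2P; collecting terms, 1217.25 = 2.25P and P* = 541.
Then Q* = 741.25 - 0.25(541) = 606.
Supply choke price (Qs = 0): P = 238. Producer surplus = ½ × (541 - 238) × 606 = 91809.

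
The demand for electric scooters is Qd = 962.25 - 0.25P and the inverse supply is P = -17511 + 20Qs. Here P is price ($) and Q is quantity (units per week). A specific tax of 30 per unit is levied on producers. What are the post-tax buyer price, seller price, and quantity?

Inverting to quantity form: Qs = 875.55 + 0.05P.
The tax drives a wedge P_b - P_s = 30. Substituting P_s = P_b - 30 into supply: Qs = 874.05 + 0.05P_b.
Set Qd = Qs: 962.25 - 0.25P_b = 874.05 + 0.05P_b, so 88.2 = 0.3P_b and P_b = 294.
So P_s = 264 and the quantity traded is Q = 962.25 - 0.25(294) = 888.75.

P_b = 294, P_s = 264, Q = 888.75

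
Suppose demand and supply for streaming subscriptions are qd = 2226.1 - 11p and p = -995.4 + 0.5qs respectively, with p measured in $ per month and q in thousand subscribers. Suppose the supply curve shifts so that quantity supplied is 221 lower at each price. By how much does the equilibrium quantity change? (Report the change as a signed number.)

Δq = -187

Inverting to quantity form: qs = 1990.8 + 2p.
The market clears where 2226.1 - 11p = 1990.8 + 2p. Rearranging, 13p = 235.3, hence p* = 18.1.
From the demand curve, q* = 2226.1 - 11(18.1) = 2027.
After the shift, supply is qs = 1769.8 + 2p.
New equilibrium: 456.3 = 13p, so p = 35.1 and q = 1840.
Δq = 1840 - 2027 = -187.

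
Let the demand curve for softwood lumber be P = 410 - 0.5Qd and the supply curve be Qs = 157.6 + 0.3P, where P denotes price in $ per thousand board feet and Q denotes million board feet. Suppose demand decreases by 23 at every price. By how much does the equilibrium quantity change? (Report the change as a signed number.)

Inverting to quantity form: Qd = 820 - 2P.
The market clears where 820 - 2P = 157.6 + 0.3P. Rearranging, 2.3P = 662.4, hence P* = 288.
Plugging P* into demand: Q* = 820 - 2(288) = 244.
After the shift, demand is Qd = 797 - 2P.
The new intersection has 639.4 = 2.3P, i.e. P = 278, Q = 241.
ΔQ = 241 - 244 = -3.

ΔQ = -3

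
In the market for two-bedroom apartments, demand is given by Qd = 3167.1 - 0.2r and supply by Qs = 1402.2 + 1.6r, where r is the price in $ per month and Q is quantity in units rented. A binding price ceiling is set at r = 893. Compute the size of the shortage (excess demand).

Shortage = 157.5

With r fixed at 893, quantity demanded is 2988.5 and quantity supplied is 2831.
Shortage = Qd - Qs = 2988.5 - 2831 = 157.5.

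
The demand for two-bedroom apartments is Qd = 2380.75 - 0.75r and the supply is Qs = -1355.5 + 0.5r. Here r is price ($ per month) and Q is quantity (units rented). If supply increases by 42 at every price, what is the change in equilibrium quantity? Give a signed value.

ΔQ = 25.2

Set Qd = Qs: 2380.75 - 0.75r = -1355.5 + 0.5r, so 3736.25 = 1.25r and r* = 2989.
Plugging r* into demand: Q* = 2380.75 - 0.75(2989) = 139.
After the shift, supply is Qs = -1313.5 + 0.5r.
Re-solving, 1.25r = 3694.25 gives r = 2955.4 and Q = 164.2.
ΔQ = 164.2 - 139 = 25.2.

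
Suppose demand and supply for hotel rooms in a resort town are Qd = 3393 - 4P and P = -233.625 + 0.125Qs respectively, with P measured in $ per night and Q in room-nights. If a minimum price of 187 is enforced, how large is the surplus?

In direct form, Qs = 1869 + 8P.
At P = 187: Qd = 2645 and Qs = 3365.
Surplus = Qs - Qd = 3365 - 2645 = 720.

Surplus = 720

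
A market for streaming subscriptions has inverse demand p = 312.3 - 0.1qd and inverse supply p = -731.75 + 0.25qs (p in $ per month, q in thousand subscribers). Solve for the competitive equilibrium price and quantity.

p* = 14, q* = 2983

Inverting to quantity form: qd = 3123 - 10p and qs = 2927 + 4p.
Equating demand and supply, 3123 - 10p = 2927 + 4p gives 14p = 196, so p* = 14.
Then q* = 3123 - 10(14) = 2983.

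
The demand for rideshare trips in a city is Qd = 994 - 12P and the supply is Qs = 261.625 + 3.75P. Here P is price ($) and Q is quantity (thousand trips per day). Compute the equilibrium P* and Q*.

Set Qd = Qs: 994 - 12P = 261.625 + 3.75P, so 732.375 = 15.75P and P* = 46.5.
Plugging P* into demand: Q* = 994 - 12(46.5) = 436.

P* = 46.5, Q* = 436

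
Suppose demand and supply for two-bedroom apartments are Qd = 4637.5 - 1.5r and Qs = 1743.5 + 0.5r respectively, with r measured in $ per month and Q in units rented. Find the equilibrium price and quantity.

r* = 1447, Q* = 2467

Set Qd = Qs: 4637.5 - 1.5r = 1743.5 + 0.5r, so 2894 = 2r and r* = 1447.
Plugging r* into demand: Q* = 4637.5 - 1.5(1447) = 2467.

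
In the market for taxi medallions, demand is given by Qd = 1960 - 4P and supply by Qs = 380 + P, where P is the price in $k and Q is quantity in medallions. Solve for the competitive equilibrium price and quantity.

The market clears where 1960 - 4P = 380 + P. Rearranging, 5P = 1580, hence P* = 316.
Then Q* = 1960 - 4(316) = 696.

P* = 316, Q* = 696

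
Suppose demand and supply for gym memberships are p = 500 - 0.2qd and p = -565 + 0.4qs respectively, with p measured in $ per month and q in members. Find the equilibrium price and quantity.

Inverting to quantity form: qd = 2500 - 5p and qs = 1412.5 + 2.5p.
The market clears where 2500 - 5p = 1412.5 + 2.5p. Rearranging, 7.5p = 1087.5, hence p* = 145.
Plugging p* into demand: q* = 2500 - 5(145) = 1775.

p* = 145, q* = 1775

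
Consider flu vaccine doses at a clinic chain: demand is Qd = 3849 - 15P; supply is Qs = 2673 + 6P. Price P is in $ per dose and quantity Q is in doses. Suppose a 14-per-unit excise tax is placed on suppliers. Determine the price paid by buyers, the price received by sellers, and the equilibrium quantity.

P_b = 60, P_s = 46, Q = 2949

Suppliers keep P_s = P_b - 14 per unit, so supply in terms of the buyer price is Qs = 2589 + 6P_b.
Market clearing requires 3849 - 15P_b = 2589 + 6P_b; hence 1260 = 21P_b and P_b = 60.
Then P_s = 60 - 14 = 46 and Q = 3849 - 15(60) = 2949.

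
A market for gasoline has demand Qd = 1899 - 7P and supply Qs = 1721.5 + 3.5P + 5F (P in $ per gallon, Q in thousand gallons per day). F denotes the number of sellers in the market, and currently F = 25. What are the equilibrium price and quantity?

P* = 5, Q* = 1864

With F = 25, supply is Qs = 1846.5 + 3.5P.
Set Qd = Qs: 1899 - 7P = 1846.5 + 3.5P, so 52.5 = 10.5P and P* = 5.
Then Q* = 1899 - 7(5) = 1864.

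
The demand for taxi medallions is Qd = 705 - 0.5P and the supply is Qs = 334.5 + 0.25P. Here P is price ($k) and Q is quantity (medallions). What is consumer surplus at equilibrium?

Consumer surplus = 209764

At equilibrium Qd = Qs, so 705 - 0.5P = 334.5 + 0.25P; collecting terms, 370.5 = 0.75P and P* = 494.
Substitute back: Q* = 705 - 0.5(494) = 458.
Demand choke price (Qd = 0): P = 705/0.5 = 1410. Consumer surplus = ½ × (1410 - 494) × 458 = 209764.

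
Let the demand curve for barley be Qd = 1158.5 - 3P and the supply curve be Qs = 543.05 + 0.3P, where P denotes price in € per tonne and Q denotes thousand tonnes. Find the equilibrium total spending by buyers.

Total spending by buyers = 111713.5

Set Qd = Qs: 1158.5 - 3P = 543.05 + 0.3P, so 615.45 = 3.3P and P* = 186.5.
Then Q* = 1158.5 - 3(186.5) = 599.
Total spending by buyers = P* × Q* = 186.5 × 599 = 111713.5.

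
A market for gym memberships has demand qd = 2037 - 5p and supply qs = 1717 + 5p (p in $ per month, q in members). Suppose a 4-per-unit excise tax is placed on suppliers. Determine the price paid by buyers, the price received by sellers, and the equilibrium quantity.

With a tax of 4 on suppliers, they supply based on the net price p_s = p_b - 4, so qs = 1697 + 5p_b.
Set qd = qs: 2037 - 5p_b = 1697 + 5p_b, so 340 = 10p_b and p_b = 34.
So p_s = 30 and the quantity traded is q = 2037 - 5(34) = 1867.

p_b = 34, p_s = 30, q = 1867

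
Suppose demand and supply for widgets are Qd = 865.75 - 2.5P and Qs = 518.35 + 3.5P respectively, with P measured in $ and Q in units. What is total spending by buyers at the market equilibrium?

The market clears where 865.75 - 2.5P = 518.35 + 3.5P. Rearranging, 6P = 347.4, hence P* = 57.9.
From the demand curve, Q* = 865.75 - 2.5(57.9) = 721.
Total spending by buyers = P* × Q* = 57.9 × 721 = 41745.9.

Total spending by buyers = 41745.9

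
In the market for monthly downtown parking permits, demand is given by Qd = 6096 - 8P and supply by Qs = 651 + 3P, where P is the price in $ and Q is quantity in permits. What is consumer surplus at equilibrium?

Consumer surplus = 285156

Equating demand and supply, 6096 - 8P = 651 + 3P gives 11P = 5445, so P* = 495.
Plugging P* into demand: Q* = 6096 - 8(495) = 2136.
Demand choke price (Qd = 0): P = 6096/8 = 762. Consumer surplus = ½ × (762 - 495) × 2136 = 285156.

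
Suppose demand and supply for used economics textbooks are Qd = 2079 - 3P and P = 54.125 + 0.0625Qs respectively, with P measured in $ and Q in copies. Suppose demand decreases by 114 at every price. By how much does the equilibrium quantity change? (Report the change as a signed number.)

ΔQ = -96

Inverting to quantity form: Qs = -866 + 16P.
The market clears where 2079 - 3P = -866 + 16P. Rearranging, 19P = 2945, hence P* = 155.
Substitute back: Q* = 2079 - 3(155) = 1614.
After the shift, demand is Qd = 1965 - 3P.
The new intersection has 2831 = 19P, i.e. P = 149, Q = 1518.
ΔQ = 1518 - 1614 = -96.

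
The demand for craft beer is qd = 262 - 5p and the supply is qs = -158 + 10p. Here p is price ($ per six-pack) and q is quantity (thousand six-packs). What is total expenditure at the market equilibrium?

Total expenditure = 3416

At equilibrium qd = qs, so 262 - 5p = -158 + 10p; collecting terms, 420 = 15p and p* = 28.
Then q* = 262 - 5(28) = 122.
Total expenditure = p* × q* = 28 × 122 = 3416.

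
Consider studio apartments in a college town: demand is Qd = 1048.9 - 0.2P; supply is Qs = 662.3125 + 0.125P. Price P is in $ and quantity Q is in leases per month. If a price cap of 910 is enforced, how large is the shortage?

Evaluating both curves at the ceiling price 910 gives Qd = 866.9, Qs = 776.0625.
Shortage = Qd - Qs = 866.9 - 776.0625 = 90.8375.

Shortage = 90.8375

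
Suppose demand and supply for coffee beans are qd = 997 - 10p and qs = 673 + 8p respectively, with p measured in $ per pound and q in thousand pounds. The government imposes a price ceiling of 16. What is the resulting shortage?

Shortage = 36

At p = 16: qd = 837 and qs = 801.
Shortage = qd - qs = 837 - 801 = 36.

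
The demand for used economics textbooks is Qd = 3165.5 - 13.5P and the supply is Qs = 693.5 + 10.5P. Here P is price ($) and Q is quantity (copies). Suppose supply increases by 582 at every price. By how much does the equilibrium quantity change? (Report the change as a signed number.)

Set Qd = Qs: 3165.5 - 13.5P = 693.5 + 10.5P, so 2472 = 24P and P* = 103.
Substitute back: Q* = 3165.5 - 13.5(103) = 1775.
After the shift, supply is Qs = 1275.5 + 10.5P.
New equilibrium: 1890 = 24P, so P = 78.75 and Q = 2102.375.
ΔQ = 2102.375 - 1775 = 327.375.

ΔQ = 327.375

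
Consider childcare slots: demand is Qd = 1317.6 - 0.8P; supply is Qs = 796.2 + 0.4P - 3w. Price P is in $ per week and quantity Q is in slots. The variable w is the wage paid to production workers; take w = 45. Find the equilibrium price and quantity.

With w = 45, supply is Qs = 661.2 + 0.4P.
Equating demand and supply, 1317.6 - 0.8P = 661.2 + 0.4P gives 1.2P = 656.4, so P* = 547.
Plugging P* into demand: Q* = 1317.6 - 0.8(547) = 880.

P* = 547, Q* = 880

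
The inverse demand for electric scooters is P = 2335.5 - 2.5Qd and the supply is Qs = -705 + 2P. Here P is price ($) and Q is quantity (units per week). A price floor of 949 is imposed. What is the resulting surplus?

In direct form, Qd = 934.2 - 0.4P.
At P = 949: Qd = 554.6 and Qs = 1193.
Surplus = Qs - Qd = 1193 - 554.6 = 638.4.

Surplus = 638.4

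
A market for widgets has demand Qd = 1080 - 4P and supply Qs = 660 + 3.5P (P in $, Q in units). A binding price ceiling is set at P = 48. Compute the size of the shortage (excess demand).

Shortage = 60

At P = 48: Qd = 888 and Qs = 828.
Shortage = Qd - Qs = 888 - 828 = 60.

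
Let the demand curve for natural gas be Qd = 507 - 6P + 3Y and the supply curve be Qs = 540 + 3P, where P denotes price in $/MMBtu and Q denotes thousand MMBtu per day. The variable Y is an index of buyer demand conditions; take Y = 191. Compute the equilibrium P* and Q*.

With Y = 191, demand is Qd = 1080 - 6P.
Equating demand and supply, 1080 - 6P = 540 + 3P gives 9P = 540, so P* = 60.
From the demand curve, Q* = 1080 - 6(60) = 720.

P* = 60, Q* = 720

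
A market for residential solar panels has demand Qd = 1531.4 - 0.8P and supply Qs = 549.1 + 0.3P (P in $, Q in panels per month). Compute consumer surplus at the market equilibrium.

Consumer surplus = 417180.625

Equating demand and supply, 1531.4 - 0.8P = 549.1 + 0.3P gives 1.1P = 982.3, so P* = 893.
Plugging P* into demand: Q* = 1531.4 - 0.8(893) = 817.
Demand choke price (Qd = 0): P = 1531.4/0.8 = 1914.25. Consumer surplus = ½ × (1914.25 - 893) × 817 = 417180.625.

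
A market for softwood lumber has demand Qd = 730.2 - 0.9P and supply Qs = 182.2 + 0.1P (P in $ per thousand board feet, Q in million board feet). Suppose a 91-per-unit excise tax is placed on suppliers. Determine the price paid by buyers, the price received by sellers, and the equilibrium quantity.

P_b = 557.1, P_s = 466.1, Q = 228.81

Suppliers keep P_s = P_b - 91 per unit, so supply in terms of the buyer price is Qs = 173.1 + 0.1P_b.
Set Qd = Qs: 730.2 - 0.9P_b = 173.1 + 0.1P_b, so 557.1 = P_b and P_b = 557.1.
Then P_s = 557.1 - 91 = 466.1 and Q = 730.2 - 0.9(557.1) = 228.81.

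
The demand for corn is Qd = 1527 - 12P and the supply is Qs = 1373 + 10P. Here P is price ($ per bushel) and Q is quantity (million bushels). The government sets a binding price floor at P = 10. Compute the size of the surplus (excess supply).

With P fixed at 10, quantity demanded is 1407 and quantity supplied is 1473.
Surplus = Qs - Qd = 1473 - 1407 = 66.

Surplus = 66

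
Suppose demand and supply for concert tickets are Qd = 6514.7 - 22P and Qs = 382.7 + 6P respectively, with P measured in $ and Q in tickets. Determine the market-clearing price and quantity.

P* = 219, Q* = 1696.7

Equating demand and supply, 6514.7 - 22P = 382.7 + 6P gives 28P = 6132, so P* = 219.
Substitute back: Q* = 6514.7 - 22(219) = 1696.7.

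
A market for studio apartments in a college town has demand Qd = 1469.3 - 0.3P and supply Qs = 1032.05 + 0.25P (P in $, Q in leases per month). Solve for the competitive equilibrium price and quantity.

P* = 795, Q* = 1230.8

Set Qd = Qs: 1469.3 - 0.3P = 1032.05 + 0.25P, so 437.25 = 0.55P and P* = 795.
Then Q* = 1469.3 - 0.3(795) = 1230.8.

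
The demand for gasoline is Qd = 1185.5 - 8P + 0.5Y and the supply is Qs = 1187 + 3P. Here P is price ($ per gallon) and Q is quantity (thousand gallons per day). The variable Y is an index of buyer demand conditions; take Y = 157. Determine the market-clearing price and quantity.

P* = 7, Q* = 1208

With Y = 157, demand is Qd = 1264 - 8P.
The market clears where 1264 - 8P = 1187 + 3P. Rearranging, 11P = 77, hence P* = 7.
From the demand curve, Q* = 1264 - 8(7) = 1208.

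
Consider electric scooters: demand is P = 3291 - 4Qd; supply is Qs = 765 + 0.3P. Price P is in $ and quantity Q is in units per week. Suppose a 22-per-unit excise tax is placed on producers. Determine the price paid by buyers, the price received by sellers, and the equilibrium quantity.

Solving each curve for Q: Qd = 822.75 - 0.25P.
Producers keep P_s = P_b - 22 per unit, so supply in terms of the buyer price is Qs = 758.4 + 0.3P_b.
Equate demand and the shifted supply: 822.75 - 0.25P_b = 758.4 + 0.3P_b, giving 0.55P_b = 64.35, so P_b = 117.
Then P_s = 117 - 22 = 95 and Q = 822.75 - 0.25(117) = 793.5.

P_b = 117, P_s = 95, Q = 793.5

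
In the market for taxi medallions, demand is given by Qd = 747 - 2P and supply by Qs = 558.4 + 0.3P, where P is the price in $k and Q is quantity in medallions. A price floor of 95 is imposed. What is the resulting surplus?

Surplus = 29.9

At P = 95: Qd = 557 and Qs = 586.9.
Surplus = Qs - Qd = 586.9 - 557 = 29.9.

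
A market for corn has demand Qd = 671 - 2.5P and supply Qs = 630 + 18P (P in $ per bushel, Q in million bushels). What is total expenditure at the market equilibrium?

The market clears where 671 - 2.5P = 630 + 18P. Rearranging, 20.5P = 41, hence P* = 2.
From the demand curve, Q* = 671 - 2.5(2) = 666.
Total expenditure = P* × Q* = 2 × 666 = 1332.

Total expenditure = 1332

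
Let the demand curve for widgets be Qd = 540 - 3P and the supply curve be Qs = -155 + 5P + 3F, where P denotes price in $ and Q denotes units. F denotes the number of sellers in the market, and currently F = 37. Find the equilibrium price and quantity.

With F = 37, supply is Qs = -44 + 5P.
Equating demand and supply, 540 - 3P = -44 + 5P gives 8P = 584, so P* = 73.
Substitute back: Q* = 540 - 3(73) = 321.

P* = 73, Q* = 321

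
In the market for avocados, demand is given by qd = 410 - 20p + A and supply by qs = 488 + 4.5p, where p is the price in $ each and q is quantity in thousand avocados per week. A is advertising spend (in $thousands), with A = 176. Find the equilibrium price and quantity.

p* = 4, q* = 506

With A = 176, demand is qd = 586 - 20p.
Set qd = qs: 586 - 20p = 488 + 4.5p, so 98 = 24.5p and p* = 4.
Plugging p* into demand: q* = 586 - 20(4) = 506.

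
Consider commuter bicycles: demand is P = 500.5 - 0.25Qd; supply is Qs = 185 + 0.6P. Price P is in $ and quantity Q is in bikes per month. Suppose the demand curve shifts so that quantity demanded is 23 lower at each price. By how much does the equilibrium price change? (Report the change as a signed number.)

ΔP = -5

In direct form, Qd = 2002 - 4P.
Equating demand and supply, 2002 - 4P = 185 + 0.6P gives 4.6P = 1817, so P* = 395.
Then Q* = 2002 - 4(395) = 422.
After the shift, demand is Qd = 1979 - 4P.
Re-solving, 4.6P = 1794 gives P = 390 and Q = 419.
ΔP = 390 - 395 = -5.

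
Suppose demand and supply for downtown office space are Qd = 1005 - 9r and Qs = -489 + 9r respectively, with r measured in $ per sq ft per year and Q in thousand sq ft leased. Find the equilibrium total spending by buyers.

Total spending by buyers = 21414

Equating demand and supply, 1005 - 9r = -489 + 9r gives 18r = 1494, so r* = 83.
Substitute back: Q* = 1005 - 9(83) = 258.
Total spending by buyers = r* × Q* = 83 × 258 = 21414.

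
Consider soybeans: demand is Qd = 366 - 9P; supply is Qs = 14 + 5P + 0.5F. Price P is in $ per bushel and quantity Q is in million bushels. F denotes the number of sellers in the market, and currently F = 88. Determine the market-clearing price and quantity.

P* = 22, Q* = 168

With F = 88, supply is Qs = 58 + 5P.
Set Qd = Qs: 366 - 9P = 58 + 5P, so 308 = 14P and P* = 22.
Then Q* = 366 - 9(22) = 168.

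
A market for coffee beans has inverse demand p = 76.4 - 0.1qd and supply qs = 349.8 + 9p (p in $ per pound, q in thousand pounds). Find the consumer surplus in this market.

Solving each curve for q: qd = 764 - 10p.
Set qd = qs: 764 - 10p = 349.8 + 9p, so 414.2 = 19p and p* = 21.8.
From the demand curve, q* = 764 - 10(21.8) = 546.
Demand choke price (qd = 0): p = 764/10 = 76.4. Consumer surplus = ½ × (76.4 - 21.8) × 546 = 14905.8.

Consumer surplus = 14905.8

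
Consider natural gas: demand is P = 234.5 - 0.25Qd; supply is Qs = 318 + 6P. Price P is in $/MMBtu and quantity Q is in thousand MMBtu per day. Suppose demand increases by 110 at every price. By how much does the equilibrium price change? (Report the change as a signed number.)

ΔP = 11

Inverting to quantity form: Qd = 938 - 4P.
Equating demand and supply, 938 - 4P = 318 + 6P gives 10P = 620, so P* = 62.
Plugging P* into demand: Q* = 938 - 4(62) = 690.
After the shift, demand is Qd = 1048 - 4P.
Re-solving, 10P = 730 gives P = 73 and Q = 756.
ΔP = 73 - 62 = 11.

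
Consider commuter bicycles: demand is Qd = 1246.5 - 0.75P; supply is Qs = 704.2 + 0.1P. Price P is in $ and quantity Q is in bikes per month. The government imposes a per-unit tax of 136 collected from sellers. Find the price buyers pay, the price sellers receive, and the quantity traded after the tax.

P_b = 654, P_s = 518, Q = 756

Sellers keep P_s = P_b - 136 per unit, so supply in terms of the buyer price is Qs = 690.6 + 0.1P_b.
Market clearing requires 1246.5 - 0.75P_b = 690.6 + 0.1P_b; hence 555.9 = 0.85P_b and P_b = 654.
So P_s = 518 and the quantity traded is Q = 1246.5 - 0.75(654) = 756.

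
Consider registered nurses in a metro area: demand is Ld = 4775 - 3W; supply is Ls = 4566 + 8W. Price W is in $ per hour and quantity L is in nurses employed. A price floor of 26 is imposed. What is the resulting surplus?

Surplus = 77

Evaluating both curves at the floor price 26 gives Ld = 4697, Ls = 4774.
Surplus = Ls - Ld = 4774 - 4697 = 77.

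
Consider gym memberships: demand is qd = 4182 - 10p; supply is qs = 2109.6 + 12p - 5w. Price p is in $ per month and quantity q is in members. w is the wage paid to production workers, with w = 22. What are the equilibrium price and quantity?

p* = 99.2, q* = 3190

With w = 22, supply is qs = 1999.6 + 12p.
At equilibrium qd = qs, so 4182 - 10p = 1999.6 + 12p; collecting terms, 2182.4 = 22p and p* = 99.2.
Then q* = 4182 - 10(99.2) = 3190.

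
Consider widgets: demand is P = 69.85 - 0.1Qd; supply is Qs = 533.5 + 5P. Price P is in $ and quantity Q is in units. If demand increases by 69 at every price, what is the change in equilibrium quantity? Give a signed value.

Solving each curve for Q: Qd = 698.5 - 10P.
Equating demand and supply, 698.5 - 10P = 533.5 + 5P gives 15P = 165, so P* = 11.
From the demand curve, Q* = 698.5 - 10(11) = 588.5.
After the shift, demand is Qd = 767.5 - 10P.
The new intersection has 234 = 15P, i.e. P = 15.6, Q = 611.5.
ΔQ = 611.5 - 588.5 = 23.

ΔQ = 23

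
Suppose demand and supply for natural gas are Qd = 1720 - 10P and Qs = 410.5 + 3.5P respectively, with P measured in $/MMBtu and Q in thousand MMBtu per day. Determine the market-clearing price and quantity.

P* = 97, Q* = 750

Equating demand and supply, 1720 - 10P = 410.5 + 3.5P gives 13.5P = 1309.5, so P* = 97.
Substitute back: Q* = 1720 - 10(97) = 750.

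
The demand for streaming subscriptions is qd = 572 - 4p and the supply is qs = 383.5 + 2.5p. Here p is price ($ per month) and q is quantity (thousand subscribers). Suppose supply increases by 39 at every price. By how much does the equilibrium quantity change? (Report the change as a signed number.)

Set qd = qs: 572 - 4p = 383.5 + 2.5p, so 188.5 = 6.5p and p* = 29.
Substitute back: q* = 572 - 4(29) = 456.
After the shift, supply is qs = 422.5 + 2.5p.
The new intersection has 149.5 = 6.5p, i.e. p = 23, q = 480.
Δq = 480 - 456 = 24.

Δq = 24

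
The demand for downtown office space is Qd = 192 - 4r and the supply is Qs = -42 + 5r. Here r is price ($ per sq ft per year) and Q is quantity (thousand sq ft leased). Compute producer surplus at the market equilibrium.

Equating demand and supply, 192 - 4r = -42 + 5r gives 9r = 234, so r* = 26.
Substitute back: Q* = 192 - 4(26) = 88.
Supply choke price (Qs = 0): r = 8.4. Producer surplus = ½ × (26 - 8.4) × 88 = 774.4.

Producer surplus = 774.4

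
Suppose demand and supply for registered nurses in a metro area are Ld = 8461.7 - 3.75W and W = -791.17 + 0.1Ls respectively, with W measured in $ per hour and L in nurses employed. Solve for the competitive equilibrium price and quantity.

Solving each curve for L: Ls = 7911.7 + 10W.
Equating demand and supply, 8461.7 - 3.75W = 7911.7 + 10W gives 13.75W = 550, so W* = 40.
Plugging W* into demand: L* = 8461.7 - 3.75(40) = 8311.7.

W* = 40, L* = 8311.7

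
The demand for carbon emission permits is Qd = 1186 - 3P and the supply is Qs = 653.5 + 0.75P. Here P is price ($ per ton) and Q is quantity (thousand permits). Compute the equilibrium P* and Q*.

P* = 142, Q* = 760

The market clears where 1186 - 3P = 653.5 + 0.75P. Rearranging, 3.75P = 532.5, hence P* = 142.
From the demand curve, Q* = 1186 - 3(142) = 760.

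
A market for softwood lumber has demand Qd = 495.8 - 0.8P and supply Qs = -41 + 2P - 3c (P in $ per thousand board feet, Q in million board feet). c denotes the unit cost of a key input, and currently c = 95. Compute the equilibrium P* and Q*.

P* = 293.5, Q* = 261

With c = 95, supply is Qs = -326 + 2P.
Set Qd = Qs: 495.8 - 0.8P = -326 + 2P, so 821.8 = 2.8P and P* = 293.5.
From the demand curve, Q* = 495.8 - 0.8(293.5) = 261.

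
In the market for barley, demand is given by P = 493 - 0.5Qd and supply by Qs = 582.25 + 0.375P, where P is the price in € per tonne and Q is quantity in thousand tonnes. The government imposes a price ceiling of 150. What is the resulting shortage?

Shortage = 47.5

Rewriting in direct form: Qd = 986 - 2P.
Evaluating both curves at the ceiling price 150 gives Qd = 686, Qs = 638.5.
Shortage = Qd - Qs = 686 - 638.5 = 47.5.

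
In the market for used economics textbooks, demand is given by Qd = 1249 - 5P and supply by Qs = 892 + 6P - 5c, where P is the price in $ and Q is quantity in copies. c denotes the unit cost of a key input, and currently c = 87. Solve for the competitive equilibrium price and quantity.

With c = 87, supply is Qs = 457 + 6P.
The market clears where 1249 - 5P = 457 + 6P. Rearranging, 11P = 792, hence P* = 72.
From the demand curve, Q* = 1249 - 5(72) = 889.

P* = 72, Q* = 889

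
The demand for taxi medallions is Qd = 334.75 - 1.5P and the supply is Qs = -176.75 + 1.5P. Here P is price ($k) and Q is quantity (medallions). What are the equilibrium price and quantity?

The market clears where 334.75 - 1.5P = -176.75 + 1.5P. Rearranging, 3P = 511.5, hence P* = 170.5.
Plugging P* into demand: Q* = 334.75 - 1.5(170.5) = 79.

P* = 170.5, Q* = 79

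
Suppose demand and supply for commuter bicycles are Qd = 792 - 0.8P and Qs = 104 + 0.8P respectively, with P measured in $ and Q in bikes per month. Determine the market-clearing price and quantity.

P* = 430, Q* = 448

The market clears where 792 - 0.8P = 104 + 0.8P. Rearranging, 1.6P = 688, hence P* = 430.
From the demand curve, Q* = 792 - 0.8(430) = 448.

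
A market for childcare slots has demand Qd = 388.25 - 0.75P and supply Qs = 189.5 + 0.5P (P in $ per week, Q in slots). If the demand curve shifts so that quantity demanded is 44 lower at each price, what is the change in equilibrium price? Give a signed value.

The market clears where 388.25 - 0.75P = 189.5 + 0.5P. Rearranging, 1.25P = 198.75, hence P* = 159.
Then Q* = 388.25 - 0.75(159) = 269.
After the shift, demand is Qd = 344.25 - 0.75P.
The new intersection has 154.75 = 1.25P, i.e. P = 123.8, Q = 251.4.
ΔP = 123.8 - 159 = -35.2.

ΔP = -35.2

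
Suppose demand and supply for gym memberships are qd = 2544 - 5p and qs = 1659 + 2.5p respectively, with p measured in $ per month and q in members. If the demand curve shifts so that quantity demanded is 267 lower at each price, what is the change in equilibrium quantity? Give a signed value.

Δq = -89

The market clears where 2544 - 5p = 1659 + 2.5p. Rearranging, 7.5p = 885, hence p* = 118.
From the demand curve, q* = 2544 - 5(118) = 1954.
After the shift, demand is qd = 2277 - 5p.
New equilibrium: 618 = 7.5p, so p = 82.4 and q = 1865.
Δq = 1865 - 1954 = -89.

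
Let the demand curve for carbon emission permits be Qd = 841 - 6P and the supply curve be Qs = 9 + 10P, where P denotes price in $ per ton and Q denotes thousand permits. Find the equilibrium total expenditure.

At equilibrium Qd = Qs, so 841 - 6P = 9 + 10P; collecting terms, 832 = 16P and P* = 52.
Plugging P* into demand: Q* = 841 - 6(52) = 529.
Total expenditure = P* × Q* = 52 × 529 = 27508.

Total expenditure = 27508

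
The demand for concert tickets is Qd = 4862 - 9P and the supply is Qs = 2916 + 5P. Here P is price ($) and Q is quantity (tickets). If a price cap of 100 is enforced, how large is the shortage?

With P fixed at 100, quantity demanded is 3962 and quantity supplied is 3416.
Shortage = Qd - Qs = 3962 - 3416 = 546.

Shortage = 546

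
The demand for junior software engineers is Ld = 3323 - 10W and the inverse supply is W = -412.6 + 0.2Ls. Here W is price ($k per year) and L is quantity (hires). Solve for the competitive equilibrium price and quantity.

W* = 84, L* = 2483

Rewriting in direct form: Ls = 2063 + 5W.
The market clears where 3323 - 10W = 2063 + 5W. Rearranging, 15W = 1260, hence W* = 84.
Then L* = 3323 - 10(84) = 2483.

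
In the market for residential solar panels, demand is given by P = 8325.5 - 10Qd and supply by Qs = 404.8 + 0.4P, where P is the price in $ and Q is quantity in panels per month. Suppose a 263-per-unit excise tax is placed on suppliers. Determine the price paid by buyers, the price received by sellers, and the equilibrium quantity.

In direct form, Qd = 832.55 - 0.1P.
Suppliers keep P_s = P_b - 263 per unit, so supply in terms of the buyer price is Qs = 299.6 + 0.4P_b.
Market clearing requires 832.55 - 0.1P_b = 299.6 + 0.4P_b; hence 532.95 = 0.5P_b and P_b = 1065.9.
So P_s = 802.9 and the quantity traded is Q = 832.55 - 0.1(1065.9) = 725.96.

P_b = 1065.9, P_s = 802.9, Q = 725.96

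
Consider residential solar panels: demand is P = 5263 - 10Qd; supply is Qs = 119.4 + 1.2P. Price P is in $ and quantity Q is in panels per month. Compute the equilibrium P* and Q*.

P* = 313, Q* = 495

Rewriting in direct form: Qd = 526.3 - 0.1P.
Equating demand and supply, 526.3 - 0.1P = 119.4 + 1.2P gives 1.3P = 406.9, so P* = 313.
From the demand curve, Q* = 526.3 - 0.1(313) = 495.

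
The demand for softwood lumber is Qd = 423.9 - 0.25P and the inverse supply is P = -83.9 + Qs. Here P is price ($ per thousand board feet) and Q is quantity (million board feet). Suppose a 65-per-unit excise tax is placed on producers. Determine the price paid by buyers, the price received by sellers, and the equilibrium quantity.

P_b = 324, P_s = 259, Q = 342.9

Inverting to quantity form: Qs = 83.9 + P.
With a tax of 65 on producers, they supply based on the net price P_s = P_b - 65, so Qs = 18.9 + P_b.
Market clearing requires 423.9 - 0.25P_b = 18.9 + P_b; hence 405 = 1.25P_b and P_b = 324.
Then P_s = 324 - 65 = 259 and Q = 423.9 - 0.25(324) = 342.9.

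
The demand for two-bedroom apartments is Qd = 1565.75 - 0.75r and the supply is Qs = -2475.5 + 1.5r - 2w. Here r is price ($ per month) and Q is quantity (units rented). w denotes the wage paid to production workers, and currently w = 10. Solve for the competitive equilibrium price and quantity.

r* = 1805, Q* = 212

With w = 10, supply is Qs = -2495.5 + 1.5r.
The market clears where 1565.75 - 0.75r = -2495.5 + 1.5r. Rearranging, 2.25r = 4061.25, hence r* = 1805.
From the demand curve, Q* = 1565.75 - 0.75(1805) = 212.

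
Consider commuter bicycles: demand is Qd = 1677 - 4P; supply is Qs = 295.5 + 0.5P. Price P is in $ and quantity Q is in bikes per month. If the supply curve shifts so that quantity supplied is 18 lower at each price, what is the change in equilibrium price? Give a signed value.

ΔP = 4

Set Qd = Qs: 1677 - 4P = 295.5 + 0.5P, so 1381.5 = 4.5P and P* = 307.
Substitute back: Q* = 1677 - 4(307) = 449.
After the shift, supply is Qs = 277.5 + 0.5P.
The new intersection has 1399.5 = 4.5P, i.e. P = 311, Q = 433.
ΔP = 311 - 307 = 4.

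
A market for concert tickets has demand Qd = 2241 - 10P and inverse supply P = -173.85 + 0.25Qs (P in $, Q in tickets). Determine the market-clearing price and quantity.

P* = 110.4, Q* = 1137

Inverting to quantity form: Qs = 695.4 + 4P.
At equilibrium Qd = Qs, so 2241 - 10P = 695.4 + 4P; collecting terms, 1545.6 = 14P and P* = 110.4.
Then Q* = 2241 - 10(110.4) = 1137.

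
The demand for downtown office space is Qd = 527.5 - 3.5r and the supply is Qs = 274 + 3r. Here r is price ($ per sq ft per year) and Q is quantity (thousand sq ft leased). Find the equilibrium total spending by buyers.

Total spending by buyers = 15249

At equilibrium Qd = Qs, so 527.5 - 3.5r = 274 + 3r; collecting terms, 253.5 = 6.5r and r* = 39.
Substitute back: Q* = 527.5 - 3.5(39) = 391.
Total spending by buyers = r* × Q* = 39 × 391 = 15249.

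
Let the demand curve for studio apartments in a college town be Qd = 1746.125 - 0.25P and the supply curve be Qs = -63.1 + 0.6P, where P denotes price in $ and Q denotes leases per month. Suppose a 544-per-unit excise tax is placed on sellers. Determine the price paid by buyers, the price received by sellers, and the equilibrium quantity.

Sellers keep P_s = P_b - 544 per unit, so supply in terms of the buyer price is Qs = -389.5 + 0.6P_b.
Set Qd = Qs: 1746.125 - 0.25P_b = -389.5 + 0.6P_b, so 2135.625 = 0.85P_b and P_b = 2512.5.
So P_s = 1968.5 and the quantity traded is Q = 1746.125 - 0.25(2512.5) = 1118.

P_b = 2512.5, P_s = 1968.5, Q = 1118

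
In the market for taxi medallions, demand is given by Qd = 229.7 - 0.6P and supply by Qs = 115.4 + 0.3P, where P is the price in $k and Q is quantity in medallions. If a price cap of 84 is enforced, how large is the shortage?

Evaluating both curves at the ceiling price 84 gives Qd = 179.3, Qs = 140.6.
Shortage = Qd - Qs = 179.3 - 140.6 = 38.7.

Shortage = 38.7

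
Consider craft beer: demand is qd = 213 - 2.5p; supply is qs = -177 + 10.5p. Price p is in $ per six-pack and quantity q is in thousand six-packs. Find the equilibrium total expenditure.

Equating demand and supply, 213 - 2.5p = -177 + 10.5p gives 13p = 390, so p* = 30.
Then q* = 213 - 2.5(30) = 138.
Total expenditure = p* × q* = 30 × 138 = 4140.

Total expenditure = 4140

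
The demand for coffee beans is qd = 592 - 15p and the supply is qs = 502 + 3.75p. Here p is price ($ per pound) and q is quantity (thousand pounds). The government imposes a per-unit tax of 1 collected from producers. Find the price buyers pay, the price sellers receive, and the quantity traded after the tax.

p_b = 5, p_s = 4, q = 517

Producers keep p_s = p_b - 1 per unit, so supply in terms of the buyer price is qs = 498.25 + 3.75p_b.
Equate demand and the shifted supply: 592 - 15p_b = 498.25 + 3.75p_b, giving 18.75p_b = 93.75, so p_b = 5.
Then p_s = 5 - 1 = 4 and q = 592 - 15(5) = 517.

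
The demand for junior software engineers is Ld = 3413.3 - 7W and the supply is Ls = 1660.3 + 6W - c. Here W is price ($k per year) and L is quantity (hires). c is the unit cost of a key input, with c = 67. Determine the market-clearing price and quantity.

W* = 140, L* = 2433.3

With c = 67, supply is Ls = 1593.3 + 6W.
The market clears where 3413.3 - 7W = 1593.3 + 6W. Rearranging, 13W = 1820, hence W* = 140.
From the demand curve, L* = 3413.3 - 7(140) = 2433.3.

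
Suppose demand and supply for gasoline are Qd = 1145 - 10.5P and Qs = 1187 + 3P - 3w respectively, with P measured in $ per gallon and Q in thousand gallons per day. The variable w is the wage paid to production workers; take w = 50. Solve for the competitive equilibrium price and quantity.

With w = 50, supply is Qs = 1037 + 3P.
At equilibrium Qd = Qs, so 1145 - 10.5P = 1037 + 3P; collecting terms, 108 = 13.5P and P* = 8.
Plugging P* into demand: Q* = 1145 - 10.5(8) = 1061.

P* = 8, Q* = 1061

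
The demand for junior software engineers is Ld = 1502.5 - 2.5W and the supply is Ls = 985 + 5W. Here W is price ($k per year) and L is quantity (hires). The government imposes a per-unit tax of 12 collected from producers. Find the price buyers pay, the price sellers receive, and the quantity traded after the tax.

With a tax of 12 on producers, they supply based on the net price W_s = W_b - 12, so Ls = 925 + 5W_b.
Set Ld = Ls: 1502.5 - 2.5W_b = 925 + 5W_b, so 577.5 = 7.5W_b and W_b = 77.
So W_s = 65 and the quantity traded is L = 1502.5 - 2.5(77) = 1310.

W_b = 77, W_s = 65, L = 1310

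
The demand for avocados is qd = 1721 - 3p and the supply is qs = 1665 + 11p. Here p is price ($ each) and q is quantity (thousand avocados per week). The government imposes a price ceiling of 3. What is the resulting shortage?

Shortage = 14

Evaluating both curves at the ceiling price 3 gives qd = 1712, qs = 1698.
Shortage = qd - qs = 1712 - 1698 = 14.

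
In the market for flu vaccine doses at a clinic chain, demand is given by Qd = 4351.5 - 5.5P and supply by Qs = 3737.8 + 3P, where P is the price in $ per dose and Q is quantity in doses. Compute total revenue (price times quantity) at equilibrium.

Total revenue = 285507.68

Set Qd = Qs: 4351.5 - 5.5P = 3737.8 + 3P, so 613.7 = 8.5P and P* = 72.2.
Then Q* = 4351.5 - 5.5(72.2) = 3954.4.
Total revenue = P* × Q* = 72.2 × 3954.4 = 285507.68.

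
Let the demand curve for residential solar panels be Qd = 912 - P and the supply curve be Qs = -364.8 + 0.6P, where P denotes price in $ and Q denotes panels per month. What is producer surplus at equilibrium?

At equilibrium Qd = Qs, so 912 - P = -364.8 + 0.6P; collecting terms, 1276.8 = 1.6P and P* = 798.
Plugging P* into demand: Q* = 912 - 798 = 114.
Supply choke price (Qs = 0): P = 608. Producer surplus = ½ × (798 - 608) × 114 = 10830.

Producer surplus = 10830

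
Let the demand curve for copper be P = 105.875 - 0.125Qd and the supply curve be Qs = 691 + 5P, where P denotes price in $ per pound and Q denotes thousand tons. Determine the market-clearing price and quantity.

Rewriting in direct form: Qd = 847 - 8P.
Equating demand and supply, 847 - 8P = 691 + 5P gives 13P = 156, so P* = 12.
Then Q* = 847 - 8(12) = 751.

P* = 12, Q* = 751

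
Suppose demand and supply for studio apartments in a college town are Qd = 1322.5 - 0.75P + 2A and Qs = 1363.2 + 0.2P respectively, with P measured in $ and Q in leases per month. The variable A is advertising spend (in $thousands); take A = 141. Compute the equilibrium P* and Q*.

P* = 254, Q* = 1414

With A = 141, demand is Qd = 1604.5 - 0.75P.
At equilibrium Qd = Qs, so 1604.5 - 0.75P = 1363.2 + 0.2P; collecting terms, 241.3 = 0.95P and P* = 254.
From the demand curve, Q* = 1604.5 - 0.75(254) = 1414.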